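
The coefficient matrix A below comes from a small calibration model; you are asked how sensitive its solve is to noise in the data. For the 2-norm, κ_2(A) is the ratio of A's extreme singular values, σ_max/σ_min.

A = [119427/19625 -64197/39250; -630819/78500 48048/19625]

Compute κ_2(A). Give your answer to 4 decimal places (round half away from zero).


form AᵀA = [25045501761/246490000 -912866031/30811250; -912866031/30811250 534227841/61622500] with trace 43491861/394384 and determinant 4862025/1577536
λ_max, λ_min = (43491861/394384 ± √1889624468375721/155538739456)/2 = 441/4, 11025/394384
σ_max=√(441/4)=(21/2), σ_min=√(11025/394384)=(105/628) → κ = 62.8000

62.8000


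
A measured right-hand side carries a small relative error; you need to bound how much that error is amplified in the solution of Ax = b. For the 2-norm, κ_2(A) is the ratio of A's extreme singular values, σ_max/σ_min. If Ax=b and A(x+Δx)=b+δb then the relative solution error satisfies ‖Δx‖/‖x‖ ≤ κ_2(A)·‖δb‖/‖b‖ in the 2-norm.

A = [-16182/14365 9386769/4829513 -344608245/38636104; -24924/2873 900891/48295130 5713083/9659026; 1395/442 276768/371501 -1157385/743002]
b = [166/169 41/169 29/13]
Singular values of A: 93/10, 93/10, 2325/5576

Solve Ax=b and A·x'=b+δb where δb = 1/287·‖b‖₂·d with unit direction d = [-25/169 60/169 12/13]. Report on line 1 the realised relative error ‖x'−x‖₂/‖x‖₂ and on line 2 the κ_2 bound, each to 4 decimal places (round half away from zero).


0.0043
0.0777

from the listed singular values, σ₁ = 93/10, σ_n = 2325/5576
κ_2(A) = (93/10) / (2325/5576) = 22.3040
worst-case relative error ≤ 22.3040 × 1/287 = 0.0777
solve Ax = b  →  x = [0.0443 4.7115 0.9110]
‖b‖ = 2.4495, ‖x‖ = 4.7990
Δx = A⁻¹·δb where δb = 1/287·2.4495·d; ‖Δx‖ = 0.0205
dividing the unrounded norms, ‖Δx‖/‖x‖ = 0.0043
so the bound overstates the realised error by a factor of ≈ 18.2203 (computed from the unrounded values)


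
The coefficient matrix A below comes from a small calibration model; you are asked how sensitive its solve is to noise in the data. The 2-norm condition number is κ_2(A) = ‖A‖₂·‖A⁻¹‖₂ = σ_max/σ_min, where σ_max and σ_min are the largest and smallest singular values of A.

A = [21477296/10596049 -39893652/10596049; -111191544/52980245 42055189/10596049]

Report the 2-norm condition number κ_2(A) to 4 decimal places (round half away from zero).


AᵀA = [1671358714688/196328345825 -626720309208/39265669165; -626720309208/39265669165 235024298225/7853133833]; tr = 443939186489/11548726225, det = 236421376/11548726225
solving λ² − 443939186489/11548726225·λ + 236421376/11548726225 = 0 gives λ = 961/25, 246016/461949049
σ_max=√(961/25)=(31/5), σ_min=√(246016/461949049)=(496/21493) → κ = 268.6625

268.6625


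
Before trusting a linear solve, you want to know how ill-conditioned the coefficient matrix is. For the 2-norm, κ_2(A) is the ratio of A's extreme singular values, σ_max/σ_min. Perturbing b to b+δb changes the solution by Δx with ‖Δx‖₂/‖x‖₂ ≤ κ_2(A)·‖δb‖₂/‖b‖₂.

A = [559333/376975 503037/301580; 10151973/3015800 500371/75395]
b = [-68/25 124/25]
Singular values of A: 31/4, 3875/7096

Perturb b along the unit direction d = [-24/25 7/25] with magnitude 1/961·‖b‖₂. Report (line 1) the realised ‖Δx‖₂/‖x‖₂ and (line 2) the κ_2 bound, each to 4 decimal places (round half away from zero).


σ_max = 31/4, σ_min = 3875/7096
κ = σ_max/σ_min = (31/4)/(3875/7096) = 14.1920
worst-case relative error ≤ 14.1920 × 1/961 = 0.0148
solve Ax = b  →  x = [-6.2203 3.9024]
2-norm of b is 5.6569; of x, 7.3431
δb = ε·‖b‖·d = [-0.0057 0.0016]; solving A·Δx = δb gives ‖Δx‖ = 0.0108
dividing the unrounded norms, ‖Δx‖/‖x‖ = 0.0015
realised/bound (from unrounded values) ≈ 0.0994

0.0015
0.0148


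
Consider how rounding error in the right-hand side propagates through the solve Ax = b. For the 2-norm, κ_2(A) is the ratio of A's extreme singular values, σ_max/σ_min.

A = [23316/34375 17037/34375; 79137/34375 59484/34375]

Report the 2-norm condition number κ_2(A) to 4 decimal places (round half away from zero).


M = AᵀA = [10890081/1890625 8167392/1890625; 8167392/1890625 6125769/1890625]. tr(M)=680634/75625, det(M)=81/75625
eigenvalues of AᵀA: λ = (tr ± √(tr²−4·det))/2 = 9, 9/75625
κ_2(A) = √(λ_max/λ_min) = √(9 / (9/75625)) = 275.0000

275.0000


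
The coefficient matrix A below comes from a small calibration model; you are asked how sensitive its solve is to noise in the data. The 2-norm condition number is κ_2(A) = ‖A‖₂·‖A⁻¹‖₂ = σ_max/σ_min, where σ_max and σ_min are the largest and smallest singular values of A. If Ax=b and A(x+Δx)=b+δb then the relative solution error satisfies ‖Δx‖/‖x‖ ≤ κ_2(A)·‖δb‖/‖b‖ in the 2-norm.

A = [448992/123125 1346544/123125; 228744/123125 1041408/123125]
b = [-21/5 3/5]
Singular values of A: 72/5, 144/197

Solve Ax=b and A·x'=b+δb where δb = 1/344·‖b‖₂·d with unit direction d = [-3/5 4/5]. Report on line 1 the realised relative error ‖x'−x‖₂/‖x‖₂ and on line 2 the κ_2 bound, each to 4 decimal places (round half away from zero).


from the listed singular values, σ₁ = 72/5, σ_n = 144/197
κ_2(A) = (72/5) / (144/197) = 19.7000
bound on ‖Δx‖/‖x‖: κ·ε = 19.7000·1/344 = 0.0573
solve Ax = b  →  x = [-3.9983 0.9492]
‖b‖₂ = 4.2426 and ‖x‖₂ = 4.1095
δb = ε·‖b‖·d = [-0.0074 0.0099]; solving A·Δx = δb gives ‖Δx‖ = 0.0169
realised ‖Δx‖/‖x‖ = 0.0041
so the bound overstates the realised error by a factor of ≈ 13.9479 (computed from the unrounded values)

0.0041
0.0573


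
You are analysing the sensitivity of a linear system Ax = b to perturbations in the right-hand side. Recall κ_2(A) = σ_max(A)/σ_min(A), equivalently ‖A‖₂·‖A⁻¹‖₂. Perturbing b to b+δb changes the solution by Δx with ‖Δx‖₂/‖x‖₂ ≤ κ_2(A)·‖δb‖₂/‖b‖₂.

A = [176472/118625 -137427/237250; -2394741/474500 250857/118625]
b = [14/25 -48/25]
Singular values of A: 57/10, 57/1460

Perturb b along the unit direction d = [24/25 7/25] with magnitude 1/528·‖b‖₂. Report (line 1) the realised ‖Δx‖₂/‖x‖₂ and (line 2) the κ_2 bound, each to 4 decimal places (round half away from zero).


largest singular value 57/10, smallest 57/1460
κ_2(A) = (57/10) / (57/1460) = 146.0000
worst-case relative error ≤ 146.0000 × 1/528 = 0.2765
solve Ax = b  →  x = [0.3239 -0.1350]
‖b‖₂ = 2.0000 and ‖x‖₂ = 0.3509
Δx = A⁻¹·δb where δb = 1/528·2.0000·d; ‖Δx‖ = 0.0970
relative error = 0.2765
tightness: 0.2765 against a bound of 0.2765; the bound is attained (ratio 1)

0.2765
0.2765


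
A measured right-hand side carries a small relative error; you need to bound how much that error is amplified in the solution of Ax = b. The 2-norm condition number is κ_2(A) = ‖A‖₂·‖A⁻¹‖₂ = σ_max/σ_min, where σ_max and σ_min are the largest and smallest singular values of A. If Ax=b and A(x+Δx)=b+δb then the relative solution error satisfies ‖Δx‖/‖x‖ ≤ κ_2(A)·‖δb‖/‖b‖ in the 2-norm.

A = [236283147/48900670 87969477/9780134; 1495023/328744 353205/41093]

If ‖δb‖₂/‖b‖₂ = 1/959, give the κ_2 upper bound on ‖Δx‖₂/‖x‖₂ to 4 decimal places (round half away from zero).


0.3310

AᵀA = [2003037670643409/45493945806400 93888182601693/1137348645160; 93888182601693/1137348645160 17604258675669/113734864516]; tr = 31296682148481/157418497600, det = 9881354025/25186959616
λ_max, λ_min = (31296682148481/157418497600 ± √979443425805427571809607361/24780583386641205760000)/2 = 19881/100, 12425625/6296739904
κ = σ_max/σ_min = (141/10)/(3525/79352) = 317.4080
κ_2(A)·‖δb‖/‖b‖ = 0.3310


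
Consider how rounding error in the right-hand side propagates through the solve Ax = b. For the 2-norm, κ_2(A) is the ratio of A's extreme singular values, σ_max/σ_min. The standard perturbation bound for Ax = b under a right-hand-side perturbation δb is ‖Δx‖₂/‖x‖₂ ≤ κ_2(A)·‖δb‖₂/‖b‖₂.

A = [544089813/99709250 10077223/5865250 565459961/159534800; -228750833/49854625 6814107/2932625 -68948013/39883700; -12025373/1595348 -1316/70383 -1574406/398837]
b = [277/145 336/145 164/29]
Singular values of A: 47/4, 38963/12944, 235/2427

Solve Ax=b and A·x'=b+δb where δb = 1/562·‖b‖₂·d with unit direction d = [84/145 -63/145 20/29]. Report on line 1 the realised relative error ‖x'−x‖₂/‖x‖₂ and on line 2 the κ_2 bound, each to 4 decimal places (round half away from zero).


σ_max = 47/4, σ_min = 235/2427
κ_2(A) = (47/4) / (235/2427) = 121.3500
worst-case relative error ≤ 121.3500 × 1/562 = 0.2159
solve Ax = b  →  x = [-19.0944 -10.6102 35.0786]
‖b‖₂ = 6.4031 and ‖x‖₂ = 41.3241
Δx = A⁻¹·δb where δb = 1/562·6.4031·d; ‖Δx‖ = 0.1177
realised ‖Δx‖/‖x‖ = 0.0028
so the bound overstates the realised error by a factor of ≈ 75.8314 (computed from the unrounded values)

0.0028
0.2159


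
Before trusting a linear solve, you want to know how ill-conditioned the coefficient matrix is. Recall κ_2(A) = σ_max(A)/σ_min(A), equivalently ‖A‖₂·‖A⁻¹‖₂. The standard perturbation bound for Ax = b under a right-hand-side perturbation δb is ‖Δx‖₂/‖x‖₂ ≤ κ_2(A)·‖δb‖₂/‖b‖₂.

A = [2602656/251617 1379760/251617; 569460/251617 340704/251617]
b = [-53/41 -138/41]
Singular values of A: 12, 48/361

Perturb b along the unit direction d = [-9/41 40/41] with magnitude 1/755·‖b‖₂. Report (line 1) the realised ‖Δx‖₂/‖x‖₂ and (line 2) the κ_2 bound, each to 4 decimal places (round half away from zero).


0.0016
0.1195

σ_max = 12, σ_min = 48/361
κ_2(A) = 12 / (48/361) = 90.2500
bound on ‖Δx‖/‖x‖: κ·ε = 90.2500·1/755 = 0.1195
solve Ax = b  →  x = [10.4706 -19.9865]
‖b‖ = 3.6056, ‖x‖ = 22.5631
re-solving with b+δb shifts x by Δx of norm 0.0359
dividing the unrounded norms, ‖Δx‖/‖x‖ = 0.0016
so the bound overstates the realised error by a factor of ≈ 75.0946 (computed from the unrounded values)


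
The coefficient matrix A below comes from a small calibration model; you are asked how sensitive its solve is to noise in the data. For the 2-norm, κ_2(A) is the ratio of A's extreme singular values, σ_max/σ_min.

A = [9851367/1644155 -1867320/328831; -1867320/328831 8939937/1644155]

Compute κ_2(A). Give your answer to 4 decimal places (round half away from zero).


391.0000

AᵀA = [219050572329/3214323025 -8344679616/128572921; -8344679616/128572921 198685580409/3214323025]; tr = 496713618/3822025, det = 10556001/95550625
char-poly roots: 3249/25 and 3249/3822025
σ_max=√(3249/25)=(57/5), σ_min=√(3249/3822025)=(57/1955) → κ = 391.0000


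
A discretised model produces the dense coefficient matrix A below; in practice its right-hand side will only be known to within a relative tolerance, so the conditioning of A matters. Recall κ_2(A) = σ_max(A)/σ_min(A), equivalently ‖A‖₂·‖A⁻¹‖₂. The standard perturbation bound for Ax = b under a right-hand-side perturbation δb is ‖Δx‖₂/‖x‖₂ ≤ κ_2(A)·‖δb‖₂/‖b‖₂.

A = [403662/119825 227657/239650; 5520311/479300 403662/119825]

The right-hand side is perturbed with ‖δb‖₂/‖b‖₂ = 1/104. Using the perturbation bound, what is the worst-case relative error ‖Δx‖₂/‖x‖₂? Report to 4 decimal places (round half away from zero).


3.6869

form AᵀA = [52929474721/367565584 1929706191/45945698; 1929706191/45945698 1125759601/91891396] with trace 57432513125/367565584 and determinant 244140625/1470262336
char-poly roots: 625/4 and 390625/367565584
so κ_2 = √((625/4) / (390625/367565584)) = 383.4400
worst-case relative error ≤ 383.4400 × 1/104 = 3.6869


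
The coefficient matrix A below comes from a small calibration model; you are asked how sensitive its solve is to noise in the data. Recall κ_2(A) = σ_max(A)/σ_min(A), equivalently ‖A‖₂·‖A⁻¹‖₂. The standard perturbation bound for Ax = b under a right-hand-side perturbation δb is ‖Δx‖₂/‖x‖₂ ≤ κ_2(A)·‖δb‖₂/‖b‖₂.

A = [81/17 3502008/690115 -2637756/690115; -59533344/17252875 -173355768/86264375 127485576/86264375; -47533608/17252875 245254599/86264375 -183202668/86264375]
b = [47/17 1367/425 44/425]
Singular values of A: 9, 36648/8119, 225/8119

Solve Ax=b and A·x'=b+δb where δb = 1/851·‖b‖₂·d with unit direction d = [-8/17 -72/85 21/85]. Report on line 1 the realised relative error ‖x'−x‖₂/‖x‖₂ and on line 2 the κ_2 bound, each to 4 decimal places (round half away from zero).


0.0012
0.3816

largest singular value 9, smallest 225/8119
condition number: 9 ÷ (225/8119) = 324.7600
perturbation bound = 324.7600·1/851 = 0.3816
solve Ax = b  →  x = [-0.1106 -86.4252 -115.6033]
‖b‖ = 4.2426, ‖x‖ = 144.3380
Δx = A⁻¹·δb where δb = 1/851·4.2426·d; ‖Δx‖ = 0.1799
realised ‖Δx‖/‖x‖ = 0.0012
so the bound overstates the realised error by a factor of ≈ 306.1871 (computed from the unrounded values)


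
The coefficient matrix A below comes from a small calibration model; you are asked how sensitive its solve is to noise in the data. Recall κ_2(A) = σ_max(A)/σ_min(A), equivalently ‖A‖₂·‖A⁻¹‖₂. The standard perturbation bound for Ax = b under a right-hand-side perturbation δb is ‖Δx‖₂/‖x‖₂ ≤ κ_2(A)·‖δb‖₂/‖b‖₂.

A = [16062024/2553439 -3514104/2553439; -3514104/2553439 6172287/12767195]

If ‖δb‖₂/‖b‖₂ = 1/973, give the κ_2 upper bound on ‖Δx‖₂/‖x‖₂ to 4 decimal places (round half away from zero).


0.0390

AᵀA = [160819477632/3878673841 -180790108488/19393369205; -180790108488/19393369205 206317846449/96966846025]; tr = 2514458529/57684025, det = 75898944/57684025
λ_max, λ_min = (2514458529/57684025 ± √6304989067728165441/3327446740200625)/2 = 1089/25, 69696/2307361
so κ_2 = √((1089/25) / (69696/2307361)) = 37.9750
worst-case relative error ≤ 37.9750 × 1/973 = 0.0390


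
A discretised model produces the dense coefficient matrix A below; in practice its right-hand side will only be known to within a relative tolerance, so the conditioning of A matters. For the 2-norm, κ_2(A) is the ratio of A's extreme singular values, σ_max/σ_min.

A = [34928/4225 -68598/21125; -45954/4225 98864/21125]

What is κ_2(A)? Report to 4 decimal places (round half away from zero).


65.0000

form AᵀA = [133269412/714025 -277567488/3570125; -277567488/3570125 579191044/17850625] with trace 23141576/105625 and determinant 29986576/2640625
solving λ² − 23141576/105625·λ + 29986576/2640625 = 0 gives λ = 5476/25, 5476/105625
κ_2(A) = √(λ_max/λ_min) = √((5476/25) / (5476/105625)) = 65.0000


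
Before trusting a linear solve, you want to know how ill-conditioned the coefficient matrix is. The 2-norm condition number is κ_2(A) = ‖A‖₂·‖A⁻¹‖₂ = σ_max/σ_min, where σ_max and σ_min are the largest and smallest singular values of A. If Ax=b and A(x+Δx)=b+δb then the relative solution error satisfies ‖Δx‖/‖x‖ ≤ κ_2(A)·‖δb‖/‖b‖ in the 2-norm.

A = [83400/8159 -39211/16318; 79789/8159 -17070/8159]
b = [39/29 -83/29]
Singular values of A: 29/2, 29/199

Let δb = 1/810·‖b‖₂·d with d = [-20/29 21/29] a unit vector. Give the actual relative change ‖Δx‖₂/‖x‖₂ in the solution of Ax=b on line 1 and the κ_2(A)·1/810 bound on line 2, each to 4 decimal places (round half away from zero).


0.0013
0.1228

from the listed singular values, σ₁ = 29/2, σ_n = 29/199
κ_2(A) = (29/2) / (29/199) = 99.5000
perturbation bound = 99.5000·1/810 = 0.1228
solve Ax = b  →  x = [-4.5862 -20.0690]
‖b‖₂ = 3.1623 and ‖x‖₂ = 20.5863
δb = ε·‖b‖·d = [-0.0027 0.0028]; solving A·Δx = δb gives ‖Δx‖ = 0.0268
dividing the unrounded norms, ‖Δx‖/‖x‖ = 0.0013
realised/bound (from unrounded values) ≈ 0.0106


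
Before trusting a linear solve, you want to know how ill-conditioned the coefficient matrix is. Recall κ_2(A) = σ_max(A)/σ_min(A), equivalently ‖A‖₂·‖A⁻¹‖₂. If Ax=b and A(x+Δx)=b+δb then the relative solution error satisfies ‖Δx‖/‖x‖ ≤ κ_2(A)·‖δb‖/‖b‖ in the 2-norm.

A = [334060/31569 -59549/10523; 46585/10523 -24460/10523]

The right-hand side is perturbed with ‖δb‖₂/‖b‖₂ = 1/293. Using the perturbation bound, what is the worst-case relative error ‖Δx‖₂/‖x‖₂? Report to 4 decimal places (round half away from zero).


AᵀA = [131127543625/996601761 -23311346240/332200587; -23311346240/332200587 4144375001/110733529]; tr = 582792106/3448449, det = 714025/3448449
λ_max, λ_min = (582792106/3448449 ± √339636789700726336/11891800505601)/2 = 169, 4225/3448449
κ_2(A) = √(λ_max/λ_min) = √(169 / (4225/3448449)) = 371.4000
perturbation bound = 371.4000·1/293 = 1.2676

1.2676


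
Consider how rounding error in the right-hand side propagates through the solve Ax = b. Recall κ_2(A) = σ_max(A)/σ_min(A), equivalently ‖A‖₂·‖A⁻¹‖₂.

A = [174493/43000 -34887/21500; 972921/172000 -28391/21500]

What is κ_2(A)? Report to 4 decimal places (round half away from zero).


AᵀA = [57349607401/1183360000 -2078893971/147920000; -2078893971/147920000 40463033/9245000]; tr = 100046201/1893376, det = 442050625/30294016
eigenvalues of AᵀA: λ = (tr ± √(tr²−4·det))/2 = 841/16, 525625/1893376
κ = σ_max/σ_min = (29/4)/(725/1376) = 13.7600

13.7600


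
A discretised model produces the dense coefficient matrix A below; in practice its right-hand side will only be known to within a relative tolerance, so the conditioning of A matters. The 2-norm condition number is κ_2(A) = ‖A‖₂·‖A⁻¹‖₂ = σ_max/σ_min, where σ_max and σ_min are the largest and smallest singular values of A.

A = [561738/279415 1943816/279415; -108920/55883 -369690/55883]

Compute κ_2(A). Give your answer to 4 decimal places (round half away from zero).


385.4000

AᵀA = [727870084/92833225 2495340288/92833225; 2495340288/92833225 8555514916/92833225]; tr = 371335400/3713329, det = 250000/3713329
char-poly roots: 100 and 2500/3713329
κ_2(A) = √(λ_max/λ_min) = √(100 / (2500/3713329)) = 385.4000


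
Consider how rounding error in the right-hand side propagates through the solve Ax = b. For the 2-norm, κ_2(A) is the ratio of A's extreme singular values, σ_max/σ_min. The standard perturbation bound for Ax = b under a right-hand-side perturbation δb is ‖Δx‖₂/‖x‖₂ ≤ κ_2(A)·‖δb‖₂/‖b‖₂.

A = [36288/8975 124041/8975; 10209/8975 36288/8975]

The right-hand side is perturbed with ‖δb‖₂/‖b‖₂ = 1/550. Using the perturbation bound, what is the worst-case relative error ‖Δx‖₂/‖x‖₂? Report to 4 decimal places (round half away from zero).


0.6527

form AᵀA = [11368341/644405 38973312/644405; 38973312/644405 133623909/644405] with trace 28998450/128881 and determinant 50625/128881
eigenvalues of AᵀA: λ = (tr ± √(tr²−4·det))/2 = 225, 225/128881
so κ_2 = √(225 / (225/128881)) = 359.0000
worst-case relative error ≤ 359.0000 × 1/550 = 0.6527


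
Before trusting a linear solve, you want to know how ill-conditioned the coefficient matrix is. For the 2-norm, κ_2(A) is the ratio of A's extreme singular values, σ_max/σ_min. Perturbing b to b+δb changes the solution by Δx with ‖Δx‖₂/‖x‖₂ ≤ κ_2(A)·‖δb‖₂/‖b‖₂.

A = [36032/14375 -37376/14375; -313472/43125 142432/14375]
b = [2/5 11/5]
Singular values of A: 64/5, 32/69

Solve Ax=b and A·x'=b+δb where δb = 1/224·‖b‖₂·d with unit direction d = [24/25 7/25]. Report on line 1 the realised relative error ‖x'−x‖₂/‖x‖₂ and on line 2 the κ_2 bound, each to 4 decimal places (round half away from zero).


0.0100
0.1232

from the listed singular values, σ₁ = 64/5, σ_n = 32/69
condition number: (64/5) ÷ (32/69) = 27.6000
worst-case relative error ≤ 27.6000 × 1/224 = 0.1232
solve Ax = b  →  x = [1.6313 1.4188]
‖b‖ = 2.2361, ‖x‖ = 2.1619
with δb = [0.0096 0.0028], A·Δx = δb → ‖Δx‖ = 0.0215
dividing the unrounded norms, ‖Δx‖/‖x‖ = 0.0100
so the bound overstates the realised error by a factor of ≈ 12.3755 (computed from the unrounded values)


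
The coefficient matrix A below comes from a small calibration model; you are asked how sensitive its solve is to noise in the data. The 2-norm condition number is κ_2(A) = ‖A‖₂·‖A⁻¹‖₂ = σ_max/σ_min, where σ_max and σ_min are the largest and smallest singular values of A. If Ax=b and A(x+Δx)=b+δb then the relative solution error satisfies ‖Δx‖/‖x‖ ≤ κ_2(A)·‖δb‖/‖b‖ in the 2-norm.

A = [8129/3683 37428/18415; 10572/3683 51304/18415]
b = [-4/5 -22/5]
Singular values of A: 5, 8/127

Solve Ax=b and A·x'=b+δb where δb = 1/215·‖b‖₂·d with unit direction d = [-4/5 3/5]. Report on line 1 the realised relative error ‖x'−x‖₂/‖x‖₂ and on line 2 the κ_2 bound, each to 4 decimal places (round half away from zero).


0.0104
0.3692

largest singular value 5, smallest 8/127
κ = σ_max/σ_min = 5/(8/127) = 79.3750
bound on ‖Δx‖/‖x‖: κ·ε = 79.3750·1/215 = 0.3692
solve Ax = b  →  x = [21.3172 -23.5431]
2-norm of b is 4.4721; of x, 31.7601
Δx = A⁻¹·δb where δb = 1/215·4.4721·d; ‖Δx‖ = 0.3302
realised ‖Δx‖/‖x‖ = 0.0104
realised/bound (from unrounded values) ≈ 0.0282


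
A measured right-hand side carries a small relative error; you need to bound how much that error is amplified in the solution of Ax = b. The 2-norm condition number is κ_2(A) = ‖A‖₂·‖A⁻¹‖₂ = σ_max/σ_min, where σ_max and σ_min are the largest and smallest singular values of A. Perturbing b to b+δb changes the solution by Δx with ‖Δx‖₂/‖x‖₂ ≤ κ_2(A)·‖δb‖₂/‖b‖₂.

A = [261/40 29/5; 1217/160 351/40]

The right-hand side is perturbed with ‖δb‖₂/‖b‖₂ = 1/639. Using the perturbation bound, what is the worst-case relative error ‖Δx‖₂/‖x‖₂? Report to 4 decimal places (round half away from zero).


M = AᵀA = [102841/1024 26775/256; 26775/256 7081/64]. tr(M)=216137/1024, det(M)=707281/4096
solving λ² − 216137/1024·λ + 707281/4096 = 0 gives λ = 841/4, 841/1024
σ_max=√(841/4)=(29/2), σ_min=√(841/1024)=(29/32) → κ = 16.0000
perturbation bound = 16.0000·1/639 = 0.0250

0.0250


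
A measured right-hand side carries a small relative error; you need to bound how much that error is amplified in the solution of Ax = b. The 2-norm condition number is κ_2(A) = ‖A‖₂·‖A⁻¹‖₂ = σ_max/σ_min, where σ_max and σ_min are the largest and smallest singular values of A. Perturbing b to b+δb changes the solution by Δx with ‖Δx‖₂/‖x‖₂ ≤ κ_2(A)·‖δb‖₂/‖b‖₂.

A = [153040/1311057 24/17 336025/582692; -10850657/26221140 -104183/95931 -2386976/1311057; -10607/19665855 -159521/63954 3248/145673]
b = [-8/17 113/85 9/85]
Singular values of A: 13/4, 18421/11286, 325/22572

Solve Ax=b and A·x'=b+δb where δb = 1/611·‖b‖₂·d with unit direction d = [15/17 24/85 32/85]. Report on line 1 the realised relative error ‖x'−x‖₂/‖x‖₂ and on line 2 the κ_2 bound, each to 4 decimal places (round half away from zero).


σ_max = 13/4, σ_min = 325/22572
κ_2(A) = (13/4) / (325/22572) = 225.7200
κ_2(A)·‖δb‖/‖b‖ = 0.3694
solve Ax = b  →  x = [-0.1501 -0.0484 -0.6672]
‖b‖ = 1.4142, ‖x‖ = 0.6856
δb = ε·‖b‖·d = [0.0020 0.0007 0.0009]; solving A·Δx = δb gives ‖Δx‖ = 0.1608
realised ‖Δx‖/‖x‖ = 0.2345
tightness: 0.2345 against a bound of 0.3694 (unrounded ratio ≈ 0.6347)

0.2345
0.3694


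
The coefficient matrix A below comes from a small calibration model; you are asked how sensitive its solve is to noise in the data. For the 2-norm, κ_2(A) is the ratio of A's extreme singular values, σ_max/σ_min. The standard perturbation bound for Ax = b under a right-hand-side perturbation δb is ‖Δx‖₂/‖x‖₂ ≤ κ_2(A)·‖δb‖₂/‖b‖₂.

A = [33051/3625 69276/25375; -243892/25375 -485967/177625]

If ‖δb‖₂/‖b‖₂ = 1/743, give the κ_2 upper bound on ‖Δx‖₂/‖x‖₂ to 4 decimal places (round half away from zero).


AᵀA = [134374993/765625 274335168/5359375; 274335168/5359375 560431593/37515625]; tr = 2286338/12005, det = 2518569/1500625
char-poly roots: 4761/25 and 529/60025
κ = σ_max/σ_min = (69/5)/(23/245) = 147.0000
κ_2(A)·‖δb‖/‖b‖ = 0.1978

0.1978


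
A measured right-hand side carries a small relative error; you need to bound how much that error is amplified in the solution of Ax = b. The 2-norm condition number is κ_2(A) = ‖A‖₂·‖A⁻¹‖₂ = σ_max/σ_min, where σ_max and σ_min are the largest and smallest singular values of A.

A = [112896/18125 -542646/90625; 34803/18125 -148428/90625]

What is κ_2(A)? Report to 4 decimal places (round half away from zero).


62.5000

form AᵀA = [22330809/525625 -106285284/2628125; -106285284/2628125 506392884/13140625] with trace 1265949/15625 and determinant 26244/15625
solving λ² − 1265949/15625·λ + 26244/15625 = 0 gives λ = 81, 324/15625
κ = σ_max/σ_min = 9/(18/125) = 62.5000


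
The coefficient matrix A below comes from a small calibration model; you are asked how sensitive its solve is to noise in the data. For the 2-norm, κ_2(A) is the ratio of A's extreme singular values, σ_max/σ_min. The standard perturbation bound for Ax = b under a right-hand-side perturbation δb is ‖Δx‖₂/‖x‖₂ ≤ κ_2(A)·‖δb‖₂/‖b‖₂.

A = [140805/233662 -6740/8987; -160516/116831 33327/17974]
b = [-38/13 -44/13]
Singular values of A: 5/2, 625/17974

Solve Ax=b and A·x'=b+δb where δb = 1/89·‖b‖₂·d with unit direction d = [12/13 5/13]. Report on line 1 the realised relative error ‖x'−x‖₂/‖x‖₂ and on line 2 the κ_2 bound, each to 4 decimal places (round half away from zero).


largest singular value 5/2, smallest 625/17974
κ_2(A) = (5/2) / (625/17974) = 71.8960
bound on ‖Δx‖/‖x‖: κ·ε = 71.8960·1/89 = 0.8078
solve Ax = b  →  x = [-91.5469 -69.6602]
‖b‖₂ = 4.4721 and ‖x‖₂ = 115.0364
δb = ε·‖b‖·d = [0.0464 0.0193]; solving A·Δx = δb gives ‖Δx‖ = 1.4451
realised ‖Δx‖/‖x‖ = 0.0126
tightness: 0.0126 against a bound of 0.8078 (unrounded ratio ≈ 0.0156)

0.0126
0.8078


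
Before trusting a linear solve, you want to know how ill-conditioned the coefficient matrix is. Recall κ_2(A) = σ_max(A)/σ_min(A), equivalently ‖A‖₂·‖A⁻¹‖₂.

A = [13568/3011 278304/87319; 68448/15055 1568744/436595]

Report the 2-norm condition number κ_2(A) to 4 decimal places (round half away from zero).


37.6375

M = AᵀA = [9287394304/226653025 6957865728/226653025; 6957865728/226653025 5228639296/226653025]. tr(M)=580641344/9066121, det(M)=26214400/9066121
eigenvalues of AᵀA: λ = (tr ± √(tr²−4·det))/2 = 64, 409600/9066121
κ_2(A) = √(λ_max/λ_min) = √(64 / (409600/9066121)) = 37.6375


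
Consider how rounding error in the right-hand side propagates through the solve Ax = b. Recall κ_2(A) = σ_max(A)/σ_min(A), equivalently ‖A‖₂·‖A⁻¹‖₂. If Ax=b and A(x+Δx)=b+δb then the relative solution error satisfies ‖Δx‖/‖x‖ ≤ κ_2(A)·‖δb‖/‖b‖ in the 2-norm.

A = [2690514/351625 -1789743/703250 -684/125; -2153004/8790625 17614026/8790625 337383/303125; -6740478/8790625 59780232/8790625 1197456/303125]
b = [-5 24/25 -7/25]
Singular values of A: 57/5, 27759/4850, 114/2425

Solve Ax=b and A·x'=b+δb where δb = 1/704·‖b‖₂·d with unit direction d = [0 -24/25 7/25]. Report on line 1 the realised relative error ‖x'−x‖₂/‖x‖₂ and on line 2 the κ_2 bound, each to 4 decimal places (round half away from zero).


σ_max = 57/5, σ_min = 114/2425
condition number: (57/5) ÷ (114/2425) = 242.5000
worst-case relative error ≤ 242.5000 × 1/704 = 0.3445
solve Ax = b  →  x = [-9.8070 8.6162 -16.8070]
‖b‖₂ = 5.0990 and ‖x‖₂ = 21.2813
Δx = A⁻¹·δb where δb = 1/704·5.0990·d; ‖Δx‖ = 0.1541
realised ‖Δx‖/‖x‖ = 0.0072
so the bound overstates the realised error by a factor of ≈ 47.5791 (computed from the unrounded values)

0.0072
0.3445


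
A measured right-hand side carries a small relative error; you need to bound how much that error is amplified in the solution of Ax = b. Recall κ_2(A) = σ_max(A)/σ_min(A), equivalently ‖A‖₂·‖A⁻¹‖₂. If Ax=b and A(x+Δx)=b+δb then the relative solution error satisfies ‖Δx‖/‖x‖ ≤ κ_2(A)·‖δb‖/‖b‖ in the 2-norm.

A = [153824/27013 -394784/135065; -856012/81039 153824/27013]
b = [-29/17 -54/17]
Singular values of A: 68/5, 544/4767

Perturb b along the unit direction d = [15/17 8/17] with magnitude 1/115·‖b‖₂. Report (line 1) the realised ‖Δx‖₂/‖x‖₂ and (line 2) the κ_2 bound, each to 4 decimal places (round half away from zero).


from the listed singular values, σ₁ = 68/5, σ_n = 544/4767
κ = σ_max/σ_min = (68/5)/(544/4767) = 119.1750
bound on ‖Δx‖/‖x‖: κ·ε = 119.1750·1/115 = 1.0363
solve Ax = b  →  x = [-12.2413 -23.2650]
2-norm of b is 3.6056; of x, 26.2890
re-solving with b+δb shifts x by Δx of norm 0.2747
realised ‖Δx‖/‖x‖ = 0.0105
so the bound overstates the realised error by a factor of ≈ 99.1611 (computed from the unrounded values)

0.0105
1.0363


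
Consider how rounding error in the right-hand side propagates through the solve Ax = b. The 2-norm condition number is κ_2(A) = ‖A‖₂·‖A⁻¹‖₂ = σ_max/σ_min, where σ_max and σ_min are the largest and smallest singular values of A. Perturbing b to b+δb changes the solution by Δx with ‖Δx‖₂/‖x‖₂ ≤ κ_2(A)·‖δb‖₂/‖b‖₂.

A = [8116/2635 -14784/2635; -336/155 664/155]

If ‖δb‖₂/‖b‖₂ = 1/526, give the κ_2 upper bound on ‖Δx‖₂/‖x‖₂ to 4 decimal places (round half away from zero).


0.1179

form AᵀA = [3939856/277729 -7378560/277729; -7378560/277729 13839424/277729] with trace 61520/961 and determinant 1024/961
λ_max, λ_min = (61520/961 ± √3780774144/923521)/2 = 64, 16/961
κ_2(A) = √(λ_max/λ_min) = √(64 / (16/961)) = 62.0000
κ_2(A)·‖δb‖/‖b‖ = 0.1179


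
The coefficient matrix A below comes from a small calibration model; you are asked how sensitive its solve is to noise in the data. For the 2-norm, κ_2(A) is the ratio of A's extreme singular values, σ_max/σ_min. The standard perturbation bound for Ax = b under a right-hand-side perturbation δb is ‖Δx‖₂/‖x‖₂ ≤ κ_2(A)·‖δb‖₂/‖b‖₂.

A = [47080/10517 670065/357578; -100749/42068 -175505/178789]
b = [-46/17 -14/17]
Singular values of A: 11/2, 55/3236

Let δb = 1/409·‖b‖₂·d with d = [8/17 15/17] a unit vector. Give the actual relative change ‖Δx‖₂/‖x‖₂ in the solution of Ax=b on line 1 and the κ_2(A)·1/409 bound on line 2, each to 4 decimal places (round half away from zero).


largest singular value 11/2, smallest 55/3236
κ_2(A) = (11/2) / (55/3236) = 323.6000
bound on ‖Δx‖/‖x‖: κ·ε = 323.6000·1/409 = 0.7912
solve Ax = b  →  x = [44.9231 -108.7608]
2-norm of b is 2.8284; of x, 117.6733
Δx = A⁻¹·δb where δb = 1/409·2.8284·d; ‖Δx‖ = 0.4069
dividing the unrounded norms, ‖Δx‖/‖x‖ = 0.0035
tightness: 0.0035 against a bound of 0.7912 (unrounded ratio ≈ 0.0044)

0.0035
0.7912


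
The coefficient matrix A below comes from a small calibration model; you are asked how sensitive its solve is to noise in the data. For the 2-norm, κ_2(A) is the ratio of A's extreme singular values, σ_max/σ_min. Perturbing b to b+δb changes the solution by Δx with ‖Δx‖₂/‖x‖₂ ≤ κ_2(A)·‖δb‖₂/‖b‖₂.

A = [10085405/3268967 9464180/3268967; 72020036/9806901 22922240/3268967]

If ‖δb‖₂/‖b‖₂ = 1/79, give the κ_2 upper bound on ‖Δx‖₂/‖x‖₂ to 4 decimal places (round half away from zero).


AᵀA = [36108426814009/569084658129 11462785886860/189694886043; 11462785886860/189694886043 3639052010000/63231628681]; tr = 81878590849/676676169, det = 93702400/676676169
eigenvalues of AᵀA: λ = (tr ± √(tr²−4·det))/2 = 121, 774400/676676169
κ_2(A) = √(λ_max/λ_min) = √(121 / (774400/676676169)) = 325.1625
bound on ‖Δx‖/‖x‖: κ·ε = 325.1625·1/79 = 4.1160

4.1160


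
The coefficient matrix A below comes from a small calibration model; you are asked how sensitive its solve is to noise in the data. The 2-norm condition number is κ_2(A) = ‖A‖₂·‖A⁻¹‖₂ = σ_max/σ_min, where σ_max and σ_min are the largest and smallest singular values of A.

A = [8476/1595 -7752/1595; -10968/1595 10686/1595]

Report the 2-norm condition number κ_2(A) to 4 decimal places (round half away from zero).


AᵀA = [7685584/101761 -7316400/101761; -7316400/101761 6971364/101761]; tr = 17428/121, det = 576/121
solving λ² − 17428/121·λ + 576/121 = 0 gives λ = 144, 4/121
so κ_2 = √(144 / (4/121)) = 66.0000

66.0000


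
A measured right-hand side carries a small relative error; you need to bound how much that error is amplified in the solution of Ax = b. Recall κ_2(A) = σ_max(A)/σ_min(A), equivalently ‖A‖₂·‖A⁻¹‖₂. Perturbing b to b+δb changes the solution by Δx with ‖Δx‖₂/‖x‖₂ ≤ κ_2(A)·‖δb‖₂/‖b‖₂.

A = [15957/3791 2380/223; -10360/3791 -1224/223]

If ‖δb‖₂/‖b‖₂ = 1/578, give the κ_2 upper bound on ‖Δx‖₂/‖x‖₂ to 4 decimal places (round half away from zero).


M = AᵀA = [1252441/49729 2979900/49729; 2979900/49729 7162576/49729]. tr(M)=8415017/49729, det(M)=1827904/49729
λ_max, λ_min = (8415017/49729 ± √70448911758225/2472973441)/2 = 169, 10816/49729
κ_2(A) = √(λ_max/λ_min) = √(169 / (10816/49729)) = 27.8750
worst-case relative error ≤ 27.8750 × 1/578 = 0.0482

0.0482


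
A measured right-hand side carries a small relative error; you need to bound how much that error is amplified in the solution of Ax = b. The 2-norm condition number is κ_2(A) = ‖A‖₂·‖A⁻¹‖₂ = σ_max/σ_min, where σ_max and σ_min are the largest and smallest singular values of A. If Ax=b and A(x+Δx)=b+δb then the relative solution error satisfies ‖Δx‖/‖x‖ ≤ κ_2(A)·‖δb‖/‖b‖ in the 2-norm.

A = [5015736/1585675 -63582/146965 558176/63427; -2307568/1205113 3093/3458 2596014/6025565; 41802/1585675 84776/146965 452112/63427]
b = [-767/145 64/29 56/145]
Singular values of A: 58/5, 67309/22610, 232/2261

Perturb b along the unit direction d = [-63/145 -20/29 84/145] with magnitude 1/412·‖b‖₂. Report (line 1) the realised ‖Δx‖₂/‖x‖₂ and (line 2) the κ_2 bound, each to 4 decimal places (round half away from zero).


0.0138
0.2744

largest singular value 58/5, smallest 232/2261
condition number: (58/5) ÷ (232/2261) = 113.0500
κ_2(A)·‖δb‖/‖b‖ = 0.2744
solve Ax = b  →  x = [-4.9427 -8.4792 0.7586]
‖b‖₂ = 5.7446 and ‖x‖₂ = 9.8439
re-solving with b+δb shifts x by Δx of norm 0.1359
relative error = 0.0138
tightness: 0.0138 against a bound of 0.2744 (unrounded ratio ≈ 0.0503)


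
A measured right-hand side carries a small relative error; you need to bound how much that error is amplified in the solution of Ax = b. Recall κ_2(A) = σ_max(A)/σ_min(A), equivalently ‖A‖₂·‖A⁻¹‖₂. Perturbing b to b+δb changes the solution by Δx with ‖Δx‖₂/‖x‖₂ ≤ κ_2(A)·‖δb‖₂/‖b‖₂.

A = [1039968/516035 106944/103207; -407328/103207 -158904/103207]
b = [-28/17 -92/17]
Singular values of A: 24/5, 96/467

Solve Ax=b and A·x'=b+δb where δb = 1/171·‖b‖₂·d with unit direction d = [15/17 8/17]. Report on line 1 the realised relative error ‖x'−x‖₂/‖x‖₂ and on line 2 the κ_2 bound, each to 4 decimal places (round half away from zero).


from the listed singular values, σ₁ = 24/5, σ_n = 96/467
κ = σ_max/σ_min = (24/5)/(96/467) = 23.3500
bound on ‖Δx‖/‖x‖: κ·ε = 23.3500·1/171 = 0.1365
solve Ax = b  →  x = [8.2532 -17.6410]
‖b‖₂ = 5.6569 and ‖x‖₂ = 19.4762
re-solving with b+δb shifts x by Δx of norm 0.1609
relative error = 0.0083
so the bound overstates the realised error by a factor of ≈ 16.5261 (computed from the unrounded values)

0.0083
0.1365


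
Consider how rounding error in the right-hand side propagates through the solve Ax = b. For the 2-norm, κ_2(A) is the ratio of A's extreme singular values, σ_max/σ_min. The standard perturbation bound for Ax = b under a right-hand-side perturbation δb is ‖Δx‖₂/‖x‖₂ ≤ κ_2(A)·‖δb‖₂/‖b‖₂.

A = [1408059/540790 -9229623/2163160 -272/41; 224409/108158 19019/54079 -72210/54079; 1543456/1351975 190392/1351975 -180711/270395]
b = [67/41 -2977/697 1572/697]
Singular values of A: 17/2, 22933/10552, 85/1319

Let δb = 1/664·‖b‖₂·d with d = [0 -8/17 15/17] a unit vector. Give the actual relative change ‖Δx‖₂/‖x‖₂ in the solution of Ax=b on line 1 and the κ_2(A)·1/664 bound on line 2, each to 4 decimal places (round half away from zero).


0.0019
0.1986

σ_max = 17/2, σ_min = 85/1319
condition number: (17/2) ÷ (85/1319) = 131.9000
bound on ‖Δx‖/‖x‖: κ·ε = 131.9000·1/664 = 0.1986
solve Ax = b  →  x = [28.7319 -40.6099 37.1482]
2-norm of b is 5.0990; of x, 62.0860
Δx = A⁻¹·δb where δb = 1/664·5.0990·d; ‖Δx‖ = 0.1192
realised ‖Δx‖/‖x‖ = 0.0019
realised/bound (from unrounded values) ≈ 0.0097


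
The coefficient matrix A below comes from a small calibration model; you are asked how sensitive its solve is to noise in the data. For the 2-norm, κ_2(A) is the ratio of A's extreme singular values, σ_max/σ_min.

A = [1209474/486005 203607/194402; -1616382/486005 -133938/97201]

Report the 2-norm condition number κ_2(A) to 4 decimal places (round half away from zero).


AᵀA = [163020725064/9448034401 67924731735/9448034401; 67924731735/9448034401 113213361825/37792137604]; tr = 4528380249/223622116, det = 164025/55905529
eigenvalues of AᵀA: λ = (tr ± √(tr²−4·det))/2 = 81/4, 8100/55905529
κ_2(A) = √(λ_max/λ_min) = √((81/4) / (8100/55905529)) = 373.8500

373.8500


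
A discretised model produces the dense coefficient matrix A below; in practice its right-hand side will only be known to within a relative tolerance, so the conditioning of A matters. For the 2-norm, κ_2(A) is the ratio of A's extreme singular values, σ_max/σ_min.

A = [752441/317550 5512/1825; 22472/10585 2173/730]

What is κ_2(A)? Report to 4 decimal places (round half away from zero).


43.8000

form AᵀA = [1213625641/119902500 134652224/9991875; 134652224/9991875 239576801/13322500] with trace 67396337/2398050 and determinant 7890481/19184400
eigenvalues of AᵀA: λ = (tr ± √(tr²−4·det))/2 = 2809/100, 2809/191844
κ_2(A) = √(λ_max/λ_min) = √((2809/100) / (2809/191844)) = 43.8000


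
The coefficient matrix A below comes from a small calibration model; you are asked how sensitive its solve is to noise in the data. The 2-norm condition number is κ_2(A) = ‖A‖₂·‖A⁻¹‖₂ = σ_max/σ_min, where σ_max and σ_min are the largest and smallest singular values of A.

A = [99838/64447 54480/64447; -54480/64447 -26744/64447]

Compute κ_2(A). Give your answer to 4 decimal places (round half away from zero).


55.7500

AᵀA = [44760196/14371681 23862240/14371681; 23862240/14371681 12745024/14371681]; tr = 198980/49729, det = 256/49729
solving λ² − 198980/49729·λ + 256/49729 = 0 gives λ = 4, 64/49729
σ_max=√4=2, σ_min=√(64/49729)=(8/223) → κ = 55.7500


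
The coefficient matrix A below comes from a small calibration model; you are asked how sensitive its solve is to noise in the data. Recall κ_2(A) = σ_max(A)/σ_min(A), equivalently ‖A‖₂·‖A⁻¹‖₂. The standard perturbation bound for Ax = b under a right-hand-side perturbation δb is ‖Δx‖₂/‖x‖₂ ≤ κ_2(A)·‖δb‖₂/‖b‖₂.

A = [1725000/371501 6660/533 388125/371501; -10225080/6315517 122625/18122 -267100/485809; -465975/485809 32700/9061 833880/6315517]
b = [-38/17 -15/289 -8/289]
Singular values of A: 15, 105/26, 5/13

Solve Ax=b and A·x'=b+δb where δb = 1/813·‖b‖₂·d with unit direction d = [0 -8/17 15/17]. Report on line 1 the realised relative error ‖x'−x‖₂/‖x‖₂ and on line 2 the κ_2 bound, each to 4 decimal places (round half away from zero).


largest singular value 15, smallest 5/13
condition number: 15 ÷ (5/13) = 39.0000
worst-case relative error ≤ 39.0000 × 1/813 = 0.0480
solve Ax = b  →  x = [-0.2642 -0.0757 -0.0595]
‖b‖₂ = 2.2361 and ‖x‖₂ = 0.2812
with δb = [0.0000 -0.0013 0.0024], A·Δx = δb → ‖Δx‖ = 0.0072
realised ‖Δx‖/‖x‖ = 0.0254
so the bound overstates the realised error by a factor of ≈ 1.8866 (computed from the unrounded values)

0.0254
0.0480
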